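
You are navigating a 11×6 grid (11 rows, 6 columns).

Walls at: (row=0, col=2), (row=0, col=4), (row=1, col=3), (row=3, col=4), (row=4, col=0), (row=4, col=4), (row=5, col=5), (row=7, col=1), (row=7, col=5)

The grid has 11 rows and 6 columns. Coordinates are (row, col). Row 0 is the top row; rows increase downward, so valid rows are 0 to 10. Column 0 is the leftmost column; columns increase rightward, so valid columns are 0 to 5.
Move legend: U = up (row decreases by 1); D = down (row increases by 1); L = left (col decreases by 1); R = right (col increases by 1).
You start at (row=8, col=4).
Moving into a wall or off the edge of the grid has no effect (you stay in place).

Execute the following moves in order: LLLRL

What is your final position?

Answer: Final position: (row=8, col=1)

Derivation:
Start: (row=8, col=4)
  L (left): (row=8, col=4) -> (row=8, col=3)
  L (left): (row=8, col=3) -> (row=8, col=2)
  L (left): (row=8, col=2) -> (row=8, col=1)
  R (right): (row=8, col=1) -> (row=8, col=2)
  L (left): (row=8, col=2) -> (row=8, col=1)
Final: (row=8, col=1)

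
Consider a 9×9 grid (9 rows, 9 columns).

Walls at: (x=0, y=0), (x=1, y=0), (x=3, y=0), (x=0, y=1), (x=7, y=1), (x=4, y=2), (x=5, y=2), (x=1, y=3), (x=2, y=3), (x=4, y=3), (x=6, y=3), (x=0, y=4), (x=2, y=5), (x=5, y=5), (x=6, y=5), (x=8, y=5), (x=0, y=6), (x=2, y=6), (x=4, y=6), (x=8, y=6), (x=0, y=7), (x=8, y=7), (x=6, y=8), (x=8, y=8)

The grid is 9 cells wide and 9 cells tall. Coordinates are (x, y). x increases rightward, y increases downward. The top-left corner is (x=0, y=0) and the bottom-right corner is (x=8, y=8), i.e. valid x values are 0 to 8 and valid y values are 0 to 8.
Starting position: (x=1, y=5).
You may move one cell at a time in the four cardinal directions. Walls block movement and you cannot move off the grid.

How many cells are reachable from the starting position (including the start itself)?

BFS flood-fill from (x=1, y=5):
  Distance 0: (x=1, y=5)
  Distance 1: (x=1, y=4), (x=0, y=5), (x=1, y=6)
  Distance 2: (x=2, y=4), (x=1, y=7)
  Distance 3: (x=3, y=4), (x=2, y=7), (x=1, y=8)
  Distance 4: (x=3, y=3), (x=4, y=4), (x=3, y=5), (x=3, y=7), (x=0, y=8), (x=2, y=8)
  Distance 5: (x=3, y=2), (x=5, y=4), (x=4, y=5), (x=3, y=6), (x=4, y=7), (x=3, y=8)
  Distance 6: (x=3, y=1), (x=2, y=2), (x=5, y=3), (x=6, y=4), (x=5, y=7), (x=4, y=8)
  Distance 7: (x=2, y=1), (x=4, y=1), (x=1, y=2), (x=7, y=4), (x=5, y=6), (x=6, y=7), (x=5, y=8)
  Distance 8: (x=2, y=0), (x=4, y=0), (x=1, y=1), (x=5, y=1), (x=0, y=2), (x=7, y=3), (x=8, y=4), (x=7, y=5), (x=6, y=6), (x=7, y=7)
  Distance 9: (x=5, y=0), (x=6, y=1), (x=7, y=2), (x=0, y=3), (x=8, y=3), (x=7, y=6), (x=7, y=8)
  Distance 10: (x=6, y=0), (x=6, y=2), (x=8, y=2)
  Distance 11: (x=7, y=0), (x=8, y=1)
  Distance 12: (x=8, y=0)
Total reachable: 57 (grid has 57 open cells total)

Answer: Reachable cells: 57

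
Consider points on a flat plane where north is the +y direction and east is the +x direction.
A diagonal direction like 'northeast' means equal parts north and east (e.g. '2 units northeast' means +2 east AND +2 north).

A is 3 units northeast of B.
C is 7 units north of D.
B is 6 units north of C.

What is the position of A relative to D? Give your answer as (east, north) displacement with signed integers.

Answer: A is at (east=3, north=16) relative to D.

Derivation:
Place D at the origin (east=0, north=0).
  C is 7 units north of D: delta (east=+0, north=+7); C at (east=0, north=7).
  B is 6 units north of C: delta (east=+0, north=+6); B at (east=0, north=13).
  A is 3 units northeast of B: delta (east=+3, north=+3); A at (east=3, north=16).
Therefore A relative to D: (east=3, north=16).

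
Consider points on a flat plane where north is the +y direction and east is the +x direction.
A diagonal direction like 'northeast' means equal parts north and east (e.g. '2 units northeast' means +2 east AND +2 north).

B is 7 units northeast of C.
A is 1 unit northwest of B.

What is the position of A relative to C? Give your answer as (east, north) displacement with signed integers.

Place C at the origin (east=0, north=0).
  B is 7 units northeast of C: delta (east=+7, north=+7); B at (east=7, north=7).
  A is 1 unit northwest of B: delta (east=-1, north=+1); A at (east=6, north=8).
Therefore A relative to C: (east=6, north=8).

Answer: A is at (east=6, north=8) relative to C.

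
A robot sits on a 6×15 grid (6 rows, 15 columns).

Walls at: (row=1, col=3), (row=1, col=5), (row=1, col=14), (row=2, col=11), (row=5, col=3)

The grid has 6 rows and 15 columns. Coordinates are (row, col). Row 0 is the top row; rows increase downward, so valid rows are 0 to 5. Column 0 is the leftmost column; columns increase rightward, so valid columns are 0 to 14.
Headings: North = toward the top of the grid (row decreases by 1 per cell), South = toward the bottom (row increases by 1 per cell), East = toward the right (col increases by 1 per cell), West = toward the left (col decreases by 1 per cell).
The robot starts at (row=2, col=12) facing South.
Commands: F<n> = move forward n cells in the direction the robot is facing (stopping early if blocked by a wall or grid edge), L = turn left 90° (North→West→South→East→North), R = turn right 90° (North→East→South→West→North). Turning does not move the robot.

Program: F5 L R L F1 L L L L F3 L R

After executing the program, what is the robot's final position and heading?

Answer: Final position: (row=5, col=14), facing East

Derivation:
Start: (row=2, col=12), facing South
  F5: move forward 3/5 (blocked), now at (row=5, col=12)
  L: turn left, now facing East
  R: turn right, now facing South
  L: turn left, now facing East
  F1: move forward 1, now at (row=5, col=13)
  L: turn left, now facing North
  L: turn left, now facing West
  L: turn left, now facing South
  L: turn left, now facing East
  F3: move forward 1/3 (blocked), now at (row=5, col=14)
  L: turn left, now facing North
  R: turn right, now facing East
Final: (row=5, col=14), facing East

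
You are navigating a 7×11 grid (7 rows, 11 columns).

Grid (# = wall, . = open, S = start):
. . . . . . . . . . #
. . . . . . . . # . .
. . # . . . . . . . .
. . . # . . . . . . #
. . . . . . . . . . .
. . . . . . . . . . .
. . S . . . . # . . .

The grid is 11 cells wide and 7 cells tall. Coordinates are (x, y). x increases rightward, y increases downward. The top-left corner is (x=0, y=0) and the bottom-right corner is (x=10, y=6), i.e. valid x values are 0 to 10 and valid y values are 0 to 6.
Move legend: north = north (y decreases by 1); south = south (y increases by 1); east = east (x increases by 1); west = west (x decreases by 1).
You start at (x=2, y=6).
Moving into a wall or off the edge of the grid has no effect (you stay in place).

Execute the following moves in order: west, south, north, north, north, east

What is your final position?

Start: (x=2, y=6)
  west (west): (x=2, y=6) -> (x=1, y=6)
  south (south): blocked, stay at (x=1, y=6)
  north (north): (x=1, y=6) -> (x=1, y=5)
  north (north): (x=1, y=5) -> (x=1, y=4)
  north (north): (x=1, y=4) -> (x=1, y=3)
  east (east): (x=1, y=3) -> (x=2, y=3)
Final: (x=2, y=3)

Answer: Final position: (x=2, y=3)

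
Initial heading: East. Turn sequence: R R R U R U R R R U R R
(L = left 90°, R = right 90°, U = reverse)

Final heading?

Answer: Final heading: North

Derivation:
Start: East
  R (right (90° clockwise)) -> South
  R (right (90° clockwise)) -> West
  R (right (90° clockwise)) -> North
  U (U-turn (180°)) -> South
  R (right (90° clockwise)) -> West
  U (U-turn (180°)) -> East
  R (right (90° clockwise)) -> South
  R (right (90° clockwise)) -> West
  R (right (90° clockwise)) -> North
  U (U-turn (180°)) -> South
  R (right (90° clockwise)) -> West
  R (right (90° clockwise)) -> North
Final: North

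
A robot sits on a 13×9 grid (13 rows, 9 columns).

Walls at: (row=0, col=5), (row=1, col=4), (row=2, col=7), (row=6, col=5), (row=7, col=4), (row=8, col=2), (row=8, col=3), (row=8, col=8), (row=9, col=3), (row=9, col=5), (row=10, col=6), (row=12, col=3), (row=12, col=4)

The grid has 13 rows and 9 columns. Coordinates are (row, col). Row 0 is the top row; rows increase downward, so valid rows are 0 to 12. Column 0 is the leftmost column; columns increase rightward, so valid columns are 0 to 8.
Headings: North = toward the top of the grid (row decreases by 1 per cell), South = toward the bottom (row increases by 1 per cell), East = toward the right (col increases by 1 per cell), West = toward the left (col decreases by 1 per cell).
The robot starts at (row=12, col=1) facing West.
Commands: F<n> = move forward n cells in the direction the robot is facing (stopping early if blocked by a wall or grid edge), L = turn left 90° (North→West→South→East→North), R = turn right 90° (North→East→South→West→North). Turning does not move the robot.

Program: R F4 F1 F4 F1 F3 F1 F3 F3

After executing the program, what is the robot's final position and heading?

Start: (row=12, col=1), facing West
  R: turn right, now facing North
  F4: move forward 4, now at (row=8, col=1)
  F1: move forward 1, now at (row=7, col=1)
  F4: move forward 4, now at (row=3, col=1)
  F1: move forward 1, now at (row=2, col=1)
  F3: move forward 2/3 (blocked), now at (row=0, col=1)
  F1: move forward 0/1 (blocked), now at (row=0, col=1)
  F3: move forward 0/3 (blocked), now at (row=0, col=1)
  F3: move forward 0/3 (blocked), now at (row=0, col=1)
Final: (row=0, col=1), facing North

Answer: Final position: (row=0, col=1), facing North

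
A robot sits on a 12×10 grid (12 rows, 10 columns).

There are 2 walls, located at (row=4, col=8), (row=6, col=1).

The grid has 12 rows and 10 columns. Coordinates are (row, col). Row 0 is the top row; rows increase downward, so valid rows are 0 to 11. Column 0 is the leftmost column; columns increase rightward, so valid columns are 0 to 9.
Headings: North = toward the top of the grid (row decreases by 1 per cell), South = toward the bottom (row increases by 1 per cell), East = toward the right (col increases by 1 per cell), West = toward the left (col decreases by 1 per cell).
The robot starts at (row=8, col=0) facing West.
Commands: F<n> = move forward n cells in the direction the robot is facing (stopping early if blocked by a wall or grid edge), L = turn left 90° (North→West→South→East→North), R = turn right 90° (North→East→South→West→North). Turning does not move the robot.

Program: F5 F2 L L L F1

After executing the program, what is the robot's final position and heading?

Start: (row=8, col=0), facing West
  F5: move forward 0/5 (blocked), now at (row=8, col=0)
  F2: move forward 0/2 (blocked), now at (row=8, col=0)
  L: turn left, now facing South
  L: turn left, now facing East
  L: turn left, now facing North
  F1: move forward 1, now at (row=7, col=0)
Final: (row=7, col=0), facing North

Answer: Final position: (row=7, col=0), facing North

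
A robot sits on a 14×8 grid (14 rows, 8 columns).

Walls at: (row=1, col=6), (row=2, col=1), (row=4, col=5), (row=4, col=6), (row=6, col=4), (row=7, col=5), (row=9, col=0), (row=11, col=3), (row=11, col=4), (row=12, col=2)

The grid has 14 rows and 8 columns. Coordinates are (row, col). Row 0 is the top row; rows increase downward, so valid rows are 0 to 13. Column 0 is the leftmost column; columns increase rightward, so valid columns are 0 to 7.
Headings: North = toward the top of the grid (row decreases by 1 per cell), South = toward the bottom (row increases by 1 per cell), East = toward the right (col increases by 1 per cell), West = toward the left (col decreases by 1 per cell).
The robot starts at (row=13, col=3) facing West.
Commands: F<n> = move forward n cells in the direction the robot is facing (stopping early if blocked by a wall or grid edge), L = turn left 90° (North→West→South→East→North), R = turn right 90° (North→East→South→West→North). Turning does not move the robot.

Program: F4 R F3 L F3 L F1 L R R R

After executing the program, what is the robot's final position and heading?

Answer: Final position: (row=11, col=0), facing North

Derivation:
Start: (row=13, col=3), facing West
  F4: move forward 3/4 (blocked), now at (row=13, col=0)
  R: turn right, now facing North
  F3: move forward 3, now at (row=10, col=0)
  L: turn left, now facing West
  F3: move forward 0/3 (blocked), now at (row=10, col=0)
  L: turn left, now facing South
  F1: move forward 1, now at (row=11, col=0)
  L: turn left, now facing East
  R: turn right, now facing South
  R: turn right, now facing West
  R: turn right, now facing North
Final: (row=11, col=0), facing North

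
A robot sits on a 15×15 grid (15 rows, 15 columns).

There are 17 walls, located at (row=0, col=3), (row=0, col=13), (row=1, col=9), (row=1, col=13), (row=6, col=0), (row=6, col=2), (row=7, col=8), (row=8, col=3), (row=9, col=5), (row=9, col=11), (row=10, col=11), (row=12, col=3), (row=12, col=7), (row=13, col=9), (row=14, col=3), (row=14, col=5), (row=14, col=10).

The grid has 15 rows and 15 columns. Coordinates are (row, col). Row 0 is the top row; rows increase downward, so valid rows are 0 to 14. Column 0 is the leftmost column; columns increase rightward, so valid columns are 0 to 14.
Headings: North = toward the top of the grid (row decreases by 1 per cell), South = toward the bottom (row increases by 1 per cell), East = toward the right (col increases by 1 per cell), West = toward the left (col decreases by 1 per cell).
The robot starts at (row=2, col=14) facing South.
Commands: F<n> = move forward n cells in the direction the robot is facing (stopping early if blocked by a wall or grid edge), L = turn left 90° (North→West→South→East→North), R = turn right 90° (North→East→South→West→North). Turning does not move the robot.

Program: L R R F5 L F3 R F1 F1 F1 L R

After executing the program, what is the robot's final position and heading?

Answer: Final position: (row=5, col=6), facing West

Derivation:
Start: (row=2, col=14), facing South
  L: turn left, now facing East
  R: turn right, now facing South
  R: turn right, now facing West
  F5: move forward 5, now at (row=2, col=9)
  L: turn left, now facing South
  F3: move forward 3, now at (row=5, col=9)
  R: turn right, now facing West
  F1: move forward 1, now at (row=5, col=8)
  F1: move forward 1, now at (row=5, col=7)
  F1: move forward 1, now at (row=5, col=6)
  L: turn left, now facing South
  R: turn right, now facing West
Final: (row=5, col=6), facing West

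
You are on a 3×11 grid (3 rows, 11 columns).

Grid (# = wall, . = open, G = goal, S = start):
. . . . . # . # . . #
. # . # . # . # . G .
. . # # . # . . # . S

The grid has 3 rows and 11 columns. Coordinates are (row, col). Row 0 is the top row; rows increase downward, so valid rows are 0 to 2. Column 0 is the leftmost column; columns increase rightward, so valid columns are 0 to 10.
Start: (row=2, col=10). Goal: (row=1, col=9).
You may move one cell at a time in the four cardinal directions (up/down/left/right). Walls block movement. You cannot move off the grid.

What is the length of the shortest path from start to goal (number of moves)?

BFS from (row=2, col=10) until reaching (row=1, col=9):
  Distance 0: (row=2, col=10)
  Distance 1: (row=1, col=10), (row=2, col=9)
  Distance 2: (row=1, col=9)  <- goal reached here
One shortest path (2 moves): (row=2, col=10) -> (row=2, col=9) -> (row=1, col=9)

Answer: Shortest path length: 2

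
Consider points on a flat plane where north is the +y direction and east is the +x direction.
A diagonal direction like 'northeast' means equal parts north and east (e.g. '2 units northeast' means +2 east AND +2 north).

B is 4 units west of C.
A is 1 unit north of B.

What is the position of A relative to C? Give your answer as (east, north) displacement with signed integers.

Answer: A is at (east=-4, north=1) relative to C.

Derivation:
Place C at the origin (east=0, north=0).
  B is 4 units west of C: delta (east=-4, north=+0); B at (east=-4, north=0).
  A is 1 unit north of B: delta (east=+0, north=+1); A at (east=-4, north=1).
Therefore A relative to C: (east=-4, north=1).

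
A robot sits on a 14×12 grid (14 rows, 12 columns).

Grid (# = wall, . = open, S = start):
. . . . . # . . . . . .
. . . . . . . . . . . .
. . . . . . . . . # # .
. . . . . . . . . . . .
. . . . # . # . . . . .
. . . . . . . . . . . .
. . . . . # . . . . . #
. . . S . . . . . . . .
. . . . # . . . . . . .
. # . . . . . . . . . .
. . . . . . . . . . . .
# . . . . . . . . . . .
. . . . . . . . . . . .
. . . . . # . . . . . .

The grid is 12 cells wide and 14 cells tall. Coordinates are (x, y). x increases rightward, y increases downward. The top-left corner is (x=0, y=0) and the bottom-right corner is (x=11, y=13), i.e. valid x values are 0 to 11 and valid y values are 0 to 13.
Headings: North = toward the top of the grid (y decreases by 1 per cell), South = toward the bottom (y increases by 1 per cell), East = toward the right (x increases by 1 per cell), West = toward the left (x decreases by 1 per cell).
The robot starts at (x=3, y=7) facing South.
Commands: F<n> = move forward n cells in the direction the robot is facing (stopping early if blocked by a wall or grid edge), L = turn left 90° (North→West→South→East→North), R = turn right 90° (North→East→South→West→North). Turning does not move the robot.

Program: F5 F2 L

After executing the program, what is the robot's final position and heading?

Answer: Final position: (x=3, y=13), facing East

Derivation:
Start: (x=3, y=7), facing South
  F5: move forward 5, now at (x=3, y=12)
  F2: move forward 1/2 (blocked), now at (x=3, y=13)
  L: turn left, now facing East
Final: (x=3, y=13), facing East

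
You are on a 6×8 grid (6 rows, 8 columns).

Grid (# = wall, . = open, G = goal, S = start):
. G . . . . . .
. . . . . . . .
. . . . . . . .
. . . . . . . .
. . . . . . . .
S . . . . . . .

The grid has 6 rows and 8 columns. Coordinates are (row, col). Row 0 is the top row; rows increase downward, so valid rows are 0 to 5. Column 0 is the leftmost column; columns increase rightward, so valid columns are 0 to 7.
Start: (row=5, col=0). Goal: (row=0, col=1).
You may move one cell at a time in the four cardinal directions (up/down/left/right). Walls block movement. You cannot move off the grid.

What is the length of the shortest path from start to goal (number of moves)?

BFS from (row=5, col=0) until reaching (row=0, col=1):
  Distance 0: (row=5, col=0)
  Distance 1: (row=4, col=0), (row=5, col=1)
  Distance 2: (row=3, col=0), (row=4, col=1), (row=5, col=2)
  Distance 3: (row=2, col=0), (row=3, col=1), (row=4, col=2), (row=5, col=3)
  Distance 4: (row=1, col=0), (row=2, col=1), (row=3, col=2), (row=4, col=3), (row=5, col=4)
  Distance 5: (row=0, col=0), (row=1, col=1), (row=2, col=2), (row=3, col=3), (row=4, col=4), (row=5, col=5)
  Distance 6: (row=0, col=1), (row=1, col=2), (row=2, col=3), (row=3, col=4), (row=4, col=5), (row=5, col=6)  <- goal reached here
One shortest path (6 moves): (row=5, col=0) -> (row=5, col=1) -> (row=4, col=1) -> (row=3, col=1) -> (row=2, col=1) -> (row=1, col=1) -> (row=0, col=1)

Answer: Shortest path length: 6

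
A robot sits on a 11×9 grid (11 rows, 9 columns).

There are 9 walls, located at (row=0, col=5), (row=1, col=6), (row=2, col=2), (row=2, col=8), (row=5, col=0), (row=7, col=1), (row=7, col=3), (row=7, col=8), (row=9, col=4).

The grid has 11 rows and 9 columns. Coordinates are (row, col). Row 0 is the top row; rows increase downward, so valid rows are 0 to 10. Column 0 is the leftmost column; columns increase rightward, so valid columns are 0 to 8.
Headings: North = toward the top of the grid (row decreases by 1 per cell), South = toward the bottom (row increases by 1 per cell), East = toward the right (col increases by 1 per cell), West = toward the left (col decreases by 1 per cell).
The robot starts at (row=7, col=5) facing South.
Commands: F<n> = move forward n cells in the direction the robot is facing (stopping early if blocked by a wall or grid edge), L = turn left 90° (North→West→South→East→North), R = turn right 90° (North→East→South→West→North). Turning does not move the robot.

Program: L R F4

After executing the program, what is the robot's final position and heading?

Answer: Final position: (row=10, col=5), facing South

Derivation:
Start: (row=7, col=5), facing South
  L: turn left, now facing East
  R: turn right, now facing South
  F4: move forward 3/4 (blocked), now at (row=10, col=5)
Final: (row=10, col=5), facing South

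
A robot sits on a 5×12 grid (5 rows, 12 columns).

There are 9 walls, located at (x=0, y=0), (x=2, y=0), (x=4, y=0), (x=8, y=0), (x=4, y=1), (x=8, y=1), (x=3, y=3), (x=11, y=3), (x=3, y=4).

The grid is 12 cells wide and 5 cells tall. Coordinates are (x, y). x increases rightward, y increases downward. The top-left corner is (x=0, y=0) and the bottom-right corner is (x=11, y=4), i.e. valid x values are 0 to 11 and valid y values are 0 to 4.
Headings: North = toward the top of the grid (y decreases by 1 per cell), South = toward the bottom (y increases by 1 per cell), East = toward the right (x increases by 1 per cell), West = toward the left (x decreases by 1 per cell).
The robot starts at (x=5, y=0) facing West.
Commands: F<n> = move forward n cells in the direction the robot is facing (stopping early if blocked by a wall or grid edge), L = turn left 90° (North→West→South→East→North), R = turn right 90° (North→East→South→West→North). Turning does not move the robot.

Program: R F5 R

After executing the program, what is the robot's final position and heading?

Answer: Final position: (x=5, y=0), facing East

Derivation:
Start: (x=5, y=0), facing West
  R: turn right, now facing North
  F5: move forward 0/5 (blocked), now at (x=5, y=0)
  R: turn right, now facing East
Final: (x=5, y=0), facing East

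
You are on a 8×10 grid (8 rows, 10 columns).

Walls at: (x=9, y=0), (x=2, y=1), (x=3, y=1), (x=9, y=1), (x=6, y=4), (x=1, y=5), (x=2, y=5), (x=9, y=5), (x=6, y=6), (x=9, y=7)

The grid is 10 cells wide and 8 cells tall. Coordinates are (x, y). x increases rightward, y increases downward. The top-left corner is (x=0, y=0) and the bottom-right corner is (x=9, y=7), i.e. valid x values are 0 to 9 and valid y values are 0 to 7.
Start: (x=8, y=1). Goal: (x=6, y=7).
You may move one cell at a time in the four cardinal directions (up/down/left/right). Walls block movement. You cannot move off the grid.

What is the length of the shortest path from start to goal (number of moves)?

Answer: Shortest path length: 8

Derivation:
BFS from (x=8, y=1) until reaching (x=6, y=7):
  Distance 0: (x=8, y=1)
  Distance 1: (x=8, y=0), (x=7, y=1), (x=8, y=2)
  Distance 2: (x=7, y=0), (x=6, y=1), (x=7, y=2), (x=9, y=2), (x=8, y=3)
  Distance 3: (x=6, y=0), (x=5, y=1), (x=6, y=2), (x=7, y=3), (x=9, y=3), (x=8, y=4)
  Distance 4: (x=5, y=0), (x=4, y=1), (x=5, y=2), (x=6, y=3), (x=7, y=4), (x=9, y=4), (x=8, y=5)
  Distance 5: (x=4, y=0), (x=4, y=2), (x=5, y=3), (x=7, y=5), (x=8, y=6)
  Distance 6: (x=3, y=0), (x=3, y=2), (x=4, y=3), (x=5, y=4), (x=6, y=5), (x=7, y=6), (x=9, y=6), (x=8, y=7)
  Distance 7: (x=2, y=0), (x=2, y=2), (x=3, y=3), (x=4, y=4), (x=5, y=5), (x=7, y=7)
  Distance 8: (x=1, y=0), (x=1, y=2), (x=2, y=3), (x=3, y=4), (x=4, y=5), (x=5, y=6), (x=6, y=7)  <- goal reached here
One shortest path (8 moves): (x=8, y=1) -> (x=7, y=1) -> (x=7, y=2) -> (x=7, y=3) -> (x=7, y=4) -> (x=7, y=5) -> (x=7, y=6) -> (x=7, y=7) -> (x=6, y=7)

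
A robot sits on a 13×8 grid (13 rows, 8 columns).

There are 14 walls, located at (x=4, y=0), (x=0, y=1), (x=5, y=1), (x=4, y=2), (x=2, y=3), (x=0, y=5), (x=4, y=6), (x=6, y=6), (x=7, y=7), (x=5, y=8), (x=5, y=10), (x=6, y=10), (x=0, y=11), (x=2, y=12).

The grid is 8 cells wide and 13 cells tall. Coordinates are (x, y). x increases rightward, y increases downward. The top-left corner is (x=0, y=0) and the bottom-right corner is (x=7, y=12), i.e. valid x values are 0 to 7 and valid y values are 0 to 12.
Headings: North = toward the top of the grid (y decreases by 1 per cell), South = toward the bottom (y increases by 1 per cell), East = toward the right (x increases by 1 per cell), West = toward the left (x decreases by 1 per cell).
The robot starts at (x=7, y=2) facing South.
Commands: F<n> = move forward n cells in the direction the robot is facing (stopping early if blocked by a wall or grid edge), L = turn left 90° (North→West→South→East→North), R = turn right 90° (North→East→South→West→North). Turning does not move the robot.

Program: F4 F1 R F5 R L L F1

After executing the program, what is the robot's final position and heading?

Answer: Final position: (x=7, y=6), facing South

Derivation:
Start: (x=7, y=2), facing South
  F4: move forward 4, now at (x=7, y=6)
  F1: move forward 0/1 (blocked), now at (x=7, y=6)
  R: turn right, now facing West
  F5: move forward 0/5 (blocked), now at (x=7, y=6)
  R: turn right, now facing North
  L: turn left, now facing West
  L: turn left, now facing South
  F1: move forward 0/1 (blocked), now at (x=7, y=6)
Final: (x=7, y=6), facing South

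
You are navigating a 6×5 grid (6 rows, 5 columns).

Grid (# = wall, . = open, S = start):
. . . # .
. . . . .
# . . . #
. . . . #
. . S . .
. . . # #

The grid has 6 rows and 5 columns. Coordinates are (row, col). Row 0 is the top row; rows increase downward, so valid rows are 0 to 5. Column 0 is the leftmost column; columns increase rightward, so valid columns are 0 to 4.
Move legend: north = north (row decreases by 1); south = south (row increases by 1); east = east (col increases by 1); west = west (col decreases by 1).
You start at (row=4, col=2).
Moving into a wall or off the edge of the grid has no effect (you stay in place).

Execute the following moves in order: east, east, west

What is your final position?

Answer: Final position: (row=4, col=3)

Derivation:
Start: (row=4, col=2)
  east (east): (row=4, col=2) -> (row=4, col=3)
  east (east): (row=4, col=3) -> (row=4, col=4)
  west (west): (row=4, col=4) -> (row=4, col=3)
Final: (row=4, col=3)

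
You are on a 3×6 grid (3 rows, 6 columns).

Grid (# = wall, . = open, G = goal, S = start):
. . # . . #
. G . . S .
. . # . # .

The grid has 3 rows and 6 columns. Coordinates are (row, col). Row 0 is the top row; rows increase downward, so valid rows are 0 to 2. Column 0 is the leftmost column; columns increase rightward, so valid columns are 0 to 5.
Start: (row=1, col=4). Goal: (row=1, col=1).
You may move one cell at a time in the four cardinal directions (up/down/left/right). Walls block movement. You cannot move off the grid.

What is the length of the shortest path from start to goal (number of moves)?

Answer: Shortest path length: 3

Derivation:
BFS from (row=1, col=4) until reaching (row=1, col=1):
  Distance 0: (row=1, col=4)
  Distance 1: (row=0, col=4), (row=1, col=3), (row=1, col=5)
  Distance 2: (row=0, col=3), (row=1, col=2), (row=2, col=3), (row=2, col=5)
  Distance 3: (row=1, col=1)  <- goal reached here
One shortest path (3 moves): (row=1, col=4) -> (row=1, col=3) -> (row=1, col=2) -> (row=1, col=1)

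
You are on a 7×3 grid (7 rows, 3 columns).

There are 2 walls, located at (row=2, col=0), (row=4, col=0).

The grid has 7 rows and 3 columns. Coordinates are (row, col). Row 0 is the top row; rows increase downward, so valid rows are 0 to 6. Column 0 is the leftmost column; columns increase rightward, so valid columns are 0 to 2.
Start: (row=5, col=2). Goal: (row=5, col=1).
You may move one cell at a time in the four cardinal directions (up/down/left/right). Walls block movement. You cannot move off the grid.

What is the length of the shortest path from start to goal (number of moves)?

BFS from (row=5, col=2) until reaching (row=5, col=1):
  Distance 0: (row=5, col=2)
  Distance 1: (row=4, col=2), (row=5, col=1), (row=6, col=2)  <- goal reached here
One shortest path (1 moves): (row=5, col=2) -> (row=5, col=1)

Answer: Shortest path length: 1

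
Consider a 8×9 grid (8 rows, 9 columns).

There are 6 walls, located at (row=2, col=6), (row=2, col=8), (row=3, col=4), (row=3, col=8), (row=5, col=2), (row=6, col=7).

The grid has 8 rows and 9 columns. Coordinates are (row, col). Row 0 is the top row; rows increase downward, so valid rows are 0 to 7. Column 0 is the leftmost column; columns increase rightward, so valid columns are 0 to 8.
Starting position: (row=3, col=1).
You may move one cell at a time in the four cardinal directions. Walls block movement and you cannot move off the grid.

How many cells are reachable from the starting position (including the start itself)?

BFS flood-fill from (row=3, col=1):
  Distance 0: (row=3, col=1)
  Distance 1: (row=2, col=1), (row=3, col=0), (row=3, col=2), (row=4, col=1)
  Distance 2: (row=1, col=1), (row=2, col=0), (row=2, col=2), (row=3, col=3), (row=4, col=0), (row=4, col=2), (row=5, col=1)
  Distance 3: (row=0, col=1), (row=1, col=0), (row=1, col=2), (row=2, col=3), (row=4, col=3), (row=5, col=0), (row=6, col=1)
  Distance 4: (row=0, col=0), (row=0, col=2), (row=1, col=3), (row=2, col=4), (row=4, col=4), (row=5, col=3), (row=6, col=0), (row=6, col=2), (row=7, col=1)
  Distance 5: (row=0, col=3), (row=1, col=4), (row=2, col=5), (row=4, col=5), (row=5, col=4), (row=6, col=3), (row=7, col=0), (row=7, col=2)
  Distance 6: (row=0, col=4), (row=1, col=5), (row=3, col=5), (row=4, col=6), (row=5, col=5), (row=6, col=4), (row=7, col=3)
  Distance 7: (row=0, col=5), (row=1, col=6), (row=3, col=6), (row=4, col=7), (row=5, col=6), (row=6, col=5), (row=7, col=4)
  Distance 8: (row=0, col=6), (row=1, col=7), (row=3, col=7), (row=4, col=8), (row=5, col=7), (row=6, col=6), (row=7, col=5)
  Distance 9: (row=0, col=7), (row=1, col=8), (row=2, col=7), (row=5, col=8), (row=7, col=6)
  Distance 10: (row=0, col=8), (row=6, col=8), (row=7, col=7)
  Distance 11: (row=7, col=8)
Total reachable: 66 (grid has 66 open cells total)

Answer: Reachable cells: 66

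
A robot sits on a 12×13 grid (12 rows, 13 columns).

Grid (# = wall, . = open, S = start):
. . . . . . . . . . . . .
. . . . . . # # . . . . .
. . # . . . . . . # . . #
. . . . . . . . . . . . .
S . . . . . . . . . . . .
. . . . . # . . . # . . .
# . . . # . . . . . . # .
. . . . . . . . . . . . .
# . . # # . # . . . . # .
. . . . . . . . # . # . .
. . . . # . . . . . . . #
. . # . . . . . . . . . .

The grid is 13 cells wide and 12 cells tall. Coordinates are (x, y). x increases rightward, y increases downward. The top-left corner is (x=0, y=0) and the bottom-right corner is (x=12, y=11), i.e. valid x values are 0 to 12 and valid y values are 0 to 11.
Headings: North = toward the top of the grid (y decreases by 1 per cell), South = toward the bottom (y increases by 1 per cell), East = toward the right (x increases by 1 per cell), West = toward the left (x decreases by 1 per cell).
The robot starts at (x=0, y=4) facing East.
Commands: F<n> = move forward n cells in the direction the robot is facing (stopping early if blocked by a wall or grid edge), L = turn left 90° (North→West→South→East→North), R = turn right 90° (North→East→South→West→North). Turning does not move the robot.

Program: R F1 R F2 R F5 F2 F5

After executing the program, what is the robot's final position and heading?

Answer: Final position: (x=0, y=0), facing North

Derivation:
Start: (x=0, y=4), facing East
  R: turn right, now facing South
  F1: move forward 1, now at (x=0, y=5)
  R: turn right, now facing West
  F2: move forward 0/2 (blocked), now at (x=0, y=5)
  R: turn right, now facing North
  F5: move forward 5, now at (x=0, y=0)
  F2: move forward 0/2 (blocked), now at (x=0, y=0)
  F5: move forward 0/5 (blocked), now at (x=0, y=0)
Final: (x=0, y=0), facing North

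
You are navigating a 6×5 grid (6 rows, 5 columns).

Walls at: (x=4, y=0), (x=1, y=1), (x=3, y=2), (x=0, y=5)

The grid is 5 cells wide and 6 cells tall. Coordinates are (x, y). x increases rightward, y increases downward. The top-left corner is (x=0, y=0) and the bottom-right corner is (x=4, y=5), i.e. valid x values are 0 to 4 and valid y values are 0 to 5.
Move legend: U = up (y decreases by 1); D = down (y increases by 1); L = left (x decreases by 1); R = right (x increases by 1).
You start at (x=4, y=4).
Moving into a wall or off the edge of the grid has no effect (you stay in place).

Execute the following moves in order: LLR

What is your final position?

Start: (x=4, y=4)
  L (left): (x=4, y=4) -> (x=3, y=4)
  L (left): (x=3, y=4) -> (x=2, y=4)
  R (right): (x=2, y=4) -> (x=3, y=4)
Final: (x=3, y=4)

Answer: Final position: (x=3, y=4)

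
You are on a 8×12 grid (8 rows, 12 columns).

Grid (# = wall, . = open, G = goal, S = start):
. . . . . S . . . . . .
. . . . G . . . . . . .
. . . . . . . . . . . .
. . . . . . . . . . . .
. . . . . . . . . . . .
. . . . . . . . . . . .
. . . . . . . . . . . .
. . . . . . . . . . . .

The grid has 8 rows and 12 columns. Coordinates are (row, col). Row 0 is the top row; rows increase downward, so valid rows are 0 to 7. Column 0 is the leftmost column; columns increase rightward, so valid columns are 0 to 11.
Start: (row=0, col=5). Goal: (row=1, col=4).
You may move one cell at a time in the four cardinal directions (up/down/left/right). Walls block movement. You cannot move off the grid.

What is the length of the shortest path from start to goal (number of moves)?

Answer: Shortest path length: 2

Derivation:
BFS from (row=0, col=5) until reaching (row=1, col=4):
  Distance 0: (row=0, col=5)
  Distance 1: (row=0, col=4), (row=0, col=6), (row=1, col=5)
  Distance 2: (row=0, col=3), (row=0, col=7), (row=1, col=4), (row=1, col=6), (row=2, col=5)  <- goal reached here
One shortest path (2 moves): (row=0, col=5) -> (row=0, col=4) -> (row=1, col=4)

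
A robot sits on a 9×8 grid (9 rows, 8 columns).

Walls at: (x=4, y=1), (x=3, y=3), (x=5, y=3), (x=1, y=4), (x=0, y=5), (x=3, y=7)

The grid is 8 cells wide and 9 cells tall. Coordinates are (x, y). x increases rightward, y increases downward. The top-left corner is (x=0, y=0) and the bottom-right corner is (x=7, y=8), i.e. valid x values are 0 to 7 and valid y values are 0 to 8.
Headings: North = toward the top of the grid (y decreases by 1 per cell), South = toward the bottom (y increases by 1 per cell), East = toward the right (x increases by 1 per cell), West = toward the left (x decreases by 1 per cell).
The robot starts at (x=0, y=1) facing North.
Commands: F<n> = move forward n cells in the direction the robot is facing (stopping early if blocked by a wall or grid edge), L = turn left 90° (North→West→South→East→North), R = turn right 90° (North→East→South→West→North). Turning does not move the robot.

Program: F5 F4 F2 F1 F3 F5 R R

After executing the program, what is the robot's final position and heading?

Start: (x=0, y=1), facing North
  F5: move forward 1/5 (blocked), now at (x=0, y=0)
  F4: move forward 0/4 (blocked), now at (x=0, y=0)
  F2: move forward 0/2 (blocked), now at (x=0, y=0)
  F1: move forward 0/1 (blocked), now at (x=0, y=0)
  F3: move forward 0/3 (blocked), now at (x=0, y=0)
  F5: move forward 0/5 (blocked), now at (x=0, y=0)
  R: turn right, now facing East
  R: turn right, now facing South
Final: (x=0, y=0), facing South

Answer: Final position: (x=0, y=0), facing South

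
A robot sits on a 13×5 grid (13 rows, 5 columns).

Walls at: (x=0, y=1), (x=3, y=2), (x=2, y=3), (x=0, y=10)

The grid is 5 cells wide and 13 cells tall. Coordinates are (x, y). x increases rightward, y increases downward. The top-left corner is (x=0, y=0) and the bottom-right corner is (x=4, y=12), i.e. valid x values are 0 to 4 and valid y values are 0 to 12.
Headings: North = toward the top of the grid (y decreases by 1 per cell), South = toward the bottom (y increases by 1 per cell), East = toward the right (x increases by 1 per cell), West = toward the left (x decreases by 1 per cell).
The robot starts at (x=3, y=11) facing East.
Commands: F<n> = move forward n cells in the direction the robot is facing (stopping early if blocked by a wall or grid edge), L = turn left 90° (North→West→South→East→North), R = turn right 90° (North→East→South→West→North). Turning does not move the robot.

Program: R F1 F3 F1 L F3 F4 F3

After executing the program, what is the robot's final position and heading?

Start: (x=3, y=11), facing East
  R: turn right, now facing South
  F1: move forward 1, now at (x=3, y=12)
  F3: move forward 0/3 (blocked), now at (x=3, y=12)
  F1: move forward 0/1 (blocked), now at (x=3, y=12)
  L: turn left, now facing East
  F3: move forward 1/3 (blocked), now at (x=4, y=12)
  F4: move forward 0/4 (blocked), now at (x=4, y=12)
  F3: move forward 0/3 (blocked), now at (x=4, y=12)
Final: (x=4, y=12), facing East

Answer: Final position: (x=4, y=12), facing East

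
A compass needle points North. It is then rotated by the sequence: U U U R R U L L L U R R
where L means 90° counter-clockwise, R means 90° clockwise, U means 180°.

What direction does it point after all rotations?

Start: North
  U (U-turn (180°)) -> South
  U (U-turn (180°)) -> North
  U (U-turn (180°)) -> South
  R (right (90° clockwise)) -> West
  R (right (90° clockwise)) -> North
  U (U-turn (180°)) -> South
  L (left (90° counter-clockwise)) -> East
  L (left (90° counter-clockwise)) -> North
  L (left (90° counter-clockwise)) -> West
  U (U-turn (180°)) -> East
  R (right (90° clockwise)) -> South
  R (right (90° clockwise)) -> West
Final: West

Answer: Final heading: West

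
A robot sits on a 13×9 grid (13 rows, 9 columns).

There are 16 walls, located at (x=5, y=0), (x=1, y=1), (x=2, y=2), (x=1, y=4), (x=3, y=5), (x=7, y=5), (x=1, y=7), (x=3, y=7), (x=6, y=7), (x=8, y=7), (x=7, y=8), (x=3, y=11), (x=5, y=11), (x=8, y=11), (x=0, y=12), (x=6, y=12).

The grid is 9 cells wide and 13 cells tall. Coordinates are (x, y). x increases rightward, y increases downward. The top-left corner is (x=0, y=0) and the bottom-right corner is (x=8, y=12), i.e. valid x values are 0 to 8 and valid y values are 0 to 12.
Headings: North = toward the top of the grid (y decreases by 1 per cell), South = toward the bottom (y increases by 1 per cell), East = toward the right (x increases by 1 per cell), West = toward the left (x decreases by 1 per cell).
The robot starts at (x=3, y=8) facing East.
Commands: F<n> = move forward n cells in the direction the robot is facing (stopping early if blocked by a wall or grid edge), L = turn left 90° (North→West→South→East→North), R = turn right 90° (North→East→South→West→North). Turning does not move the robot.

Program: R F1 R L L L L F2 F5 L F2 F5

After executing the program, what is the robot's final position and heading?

Answer: Final position: (x=0, y=11), facing South

Derivation:
Start: (x=3, y=8), facing East
  R: turn right, now facing South
  F1: move forward 1, now at (x=3, y=9)
  R: turn right, now facing West
  L: turn left, now facing South
  L: turn left, now facing East
  L: turn left, now facing North
  L: turn left, now facing West
  F2: move forward 2, now at (x=1, y=9)
  F5: move forward 1/5 (blocked), now at (x=0, y=9)
  L: turn left, now facing South
  F2: move forward 2, now at (x=0, y=11)
  F5: move forward 0/5 (blocked), now at (x=0, y=11)
Final: (x=0, y=11), facing South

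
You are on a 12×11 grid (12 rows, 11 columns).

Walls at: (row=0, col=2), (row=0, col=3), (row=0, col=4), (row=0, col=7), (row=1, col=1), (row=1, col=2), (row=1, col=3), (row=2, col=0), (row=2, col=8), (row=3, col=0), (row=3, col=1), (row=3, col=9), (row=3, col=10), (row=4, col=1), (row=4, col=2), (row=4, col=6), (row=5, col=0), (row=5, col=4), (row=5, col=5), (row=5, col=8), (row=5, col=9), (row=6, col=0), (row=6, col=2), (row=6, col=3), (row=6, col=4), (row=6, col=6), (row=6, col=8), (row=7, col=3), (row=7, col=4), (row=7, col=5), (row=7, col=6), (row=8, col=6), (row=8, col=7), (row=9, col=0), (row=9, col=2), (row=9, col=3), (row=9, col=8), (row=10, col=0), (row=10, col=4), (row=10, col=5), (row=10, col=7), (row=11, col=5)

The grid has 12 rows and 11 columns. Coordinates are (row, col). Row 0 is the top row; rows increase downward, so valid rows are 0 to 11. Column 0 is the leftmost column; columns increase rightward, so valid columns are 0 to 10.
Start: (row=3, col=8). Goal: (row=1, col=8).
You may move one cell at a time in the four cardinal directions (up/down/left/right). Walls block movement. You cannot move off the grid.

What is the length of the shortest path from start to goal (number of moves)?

Answer: Shortest path length: 4

Derivation:
BFS from (row=3, col=8) until reaching (row=1, col=8):
  Distance 0: (row=3, col=8)
  Distance 1: (row=3, col=7), (row=4, col=8)
  Distance 2: (row=2, col=7), (row=3, col=6), (row=4, col=7), (row=4, col=9)
  Distance 3: (row=1, col=7), (row=2, col=6), (row=3, col=5), (row=4, col=10), (row=5, col=7)
  Distance 4: (row=1, col=6), (row=1, col=8), (row=2, col=5), (row=3, col=4), (row=4, col=5), (row=5, col=6), (row=5, col=10), (row=6, col=7)  <- goal reached here
One shortest path (4 moves): (row=3, col=8) -> (row=3, col=7) -> (row=2, col=7) -> (row=1, col=7) -> (row=1, col=8)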